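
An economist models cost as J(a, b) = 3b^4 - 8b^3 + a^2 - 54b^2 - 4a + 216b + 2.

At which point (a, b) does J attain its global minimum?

J(a,b) separates as P(a) + Q(b) + 2, so its minimum is min P + min Q + 2.
P'(a) = 2a - 4 vanishes at a ∈ {2}; Q'(b) = 12(b - 3)(b - 2)(b + 3) vanishes at b ∈ {-3, 2, 3}.
Local minima of P (where P''>0): P(2)=-4. Local minima of Q: Q(-3)=-675, Q(3)=189.
So the global minimum of J is P(2) + Q(-3) + 2 = -4 − 675 + 2 = -677, attained at (2, -3).

(2, -3)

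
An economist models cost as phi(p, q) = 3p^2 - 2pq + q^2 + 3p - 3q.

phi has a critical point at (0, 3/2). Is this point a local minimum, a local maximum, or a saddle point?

The Hessian of phi is constant: H = [[6, -2], [-2, 2]].
det(H) = 6·2 − (-2)² = 8.
det(H) > 0 and tr(H) = 8 > 0, so H is positive definite and the point is a local minimum.

local minimum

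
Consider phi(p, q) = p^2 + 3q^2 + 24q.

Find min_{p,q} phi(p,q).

-48

phi(p,q) separates as A(p) + B(q), so its minimum is min A + min B.
A'(p) = 2p vanishes at p ∈ {0}; B'(q) = 6q + 24 vanishes at q ∈ {-4}.
Local minima of A (where A''>0): A(0)=0. Local minima of B: B(-4)=-48.
So the global minimum of phi is A(0) + B(-4) = 0 − 48 = -48, attained at (0, -4).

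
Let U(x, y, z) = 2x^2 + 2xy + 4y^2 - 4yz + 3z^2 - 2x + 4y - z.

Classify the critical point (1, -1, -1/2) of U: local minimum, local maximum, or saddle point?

The Hessian is constant: H = [[4, 2, 0], [2, 8, -4], [0, -4, 6]].
Leading principal minors: Δ₁ = 4, Δ₂ = 28, Δ₃ = 104.
All leading minors are positive, so H is positive definite: a local minimum.

local minimum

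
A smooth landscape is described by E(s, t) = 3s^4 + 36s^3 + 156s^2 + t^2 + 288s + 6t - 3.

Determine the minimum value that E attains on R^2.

-204

E(s,t) separates as P(s) + Q(t) − 3, so its minimum is min P + min Q − 3.
P'(s) = 12(s + 2)(s + 3)(s + 4) vanishes at s ∈ {-4, -3, -2}; Q'(t) = 2(t + 3) vanishes at t ∈ {-3}.
Local minima of P (where P''>0): P(-4)=-192, P(-2)=-192. Local minima of Q: Q(-3)=-9.
So the global minimum of E is P(-4) + Q(-3) − 3 = -192 − 9 − 3 = -204, attained at (-4, -3).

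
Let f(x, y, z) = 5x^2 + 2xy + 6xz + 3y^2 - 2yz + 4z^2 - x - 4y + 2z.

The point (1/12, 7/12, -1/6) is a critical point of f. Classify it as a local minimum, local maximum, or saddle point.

The Hessian is constant: H = [[10, 2, 6], [2, 6, -2], [6, -2, 8]].
Leading principal minors: Δ₁ = 10, Δ₂ = 56, Δ₃ = 144.
All leading minors are positive, so H is positive definite: a local minimum.

local minimum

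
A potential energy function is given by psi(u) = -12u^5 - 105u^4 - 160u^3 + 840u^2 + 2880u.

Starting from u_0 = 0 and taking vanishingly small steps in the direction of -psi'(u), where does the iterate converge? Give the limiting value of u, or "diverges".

-2

psi'(u) = -60(u - 2)(u + 2)(u + 3)(u + 4), so psi'(0) = 2880.
Gradient descent moves in the -psi' direction, i.e. u is decreasing.
The nearest critical point in that direction is u = -2, where psi'' = 480 > 0 (a local minimum). The iterate converges there.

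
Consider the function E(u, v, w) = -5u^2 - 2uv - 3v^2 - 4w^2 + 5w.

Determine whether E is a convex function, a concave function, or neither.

concave

E is quadratic, so its Hessian is the constant matrix H = [[-10, -2, 0], [-2, -6, 0], [0, 0, -8]].
Leading principal minors: -10, 56, -448.
Signs alternate −, +, − ⇒ H ≺ 0 ⇒ concave.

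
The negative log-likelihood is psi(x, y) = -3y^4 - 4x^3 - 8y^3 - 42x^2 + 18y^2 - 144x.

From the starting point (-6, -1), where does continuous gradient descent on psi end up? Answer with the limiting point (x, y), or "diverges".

psi is separable, so gradient descent decouples: x follows -∂psi/∂x, y follows -∂psi/∂y.
∂psi/∂x = -12(x + 3)(x + 4); at x=-6 this is -72, so x increases.
∂psi/∂y = -12y(y - 1)(y + 3); at y=-1 this is -48, so y increases.
x converges to its nearest critical value -4 (a local min of the x-part); y converges to 0. The iterate converges to (-4, 0).

(-4, 0)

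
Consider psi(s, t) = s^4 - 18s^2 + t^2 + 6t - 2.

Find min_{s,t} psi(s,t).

-92

psi(s,t) separates as P(s) + Q(t) − 2, so its minimum is min P + min Q − 2.
P'(s) = 4s(s - 3)(s + 3) vanishes at s ∈ {-3, 0, 3}; Q'(t) = 2(t + 3) vanishes at t ∈ {-3}.
Local minima of P (where P''>0): P(-3)=-81, P(3)=-81. Local minima of Q: Q(-3)=-9.
So the global minimum of psi is P(-3) + Q(-3) − 2 = -81 − 9 − 2 = -92, attained at (-3, -3).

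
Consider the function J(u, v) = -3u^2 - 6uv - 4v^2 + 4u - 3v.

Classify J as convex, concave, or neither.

J is quadratic, so its Hessian is the constant matrix H = [[-6, -6], [-6, -8]].
det(H) = 12, tr(H) = -14.
det(H) > 0 and tr(H) < 0, so H is negative definite everywhere: concave.

concave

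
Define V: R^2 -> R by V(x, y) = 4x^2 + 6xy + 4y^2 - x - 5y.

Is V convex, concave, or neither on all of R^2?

convex

V is quadratic, so its Hessian is the constant matrix H = [[8, 6], [6, 8]].
det(H) = 28, tr(H) = 16.
det(H) > 0 and tr(H) > 0, so H is positive definite everywhere: convex.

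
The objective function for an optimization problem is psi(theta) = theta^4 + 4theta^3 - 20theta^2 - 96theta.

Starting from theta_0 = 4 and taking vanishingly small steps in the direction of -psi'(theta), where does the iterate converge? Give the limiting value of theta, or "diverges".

3

psi'(theta) = 4(theta - 3)(theta + 2)(theta + 4), so psi'(4) = 192.
Gradient descent moves in the -psi' direction, i.e. theta is decreasing.
The nearest critical point in that direction is theta = 3, where psi'' = 140 > 0 (a local minimum). The iterate converges there.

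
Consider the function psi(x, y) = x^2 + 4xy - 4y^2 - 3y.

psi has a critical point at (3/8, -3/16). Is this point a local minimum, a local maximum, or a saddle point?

The Hessian of psi is constant: H = [[2, 4], [4, -8]].
det(H) = 2·(-8) − 4² = -32.
Since det(H) < 0, H is indefinite and the critical point is a saddle point.

saddle point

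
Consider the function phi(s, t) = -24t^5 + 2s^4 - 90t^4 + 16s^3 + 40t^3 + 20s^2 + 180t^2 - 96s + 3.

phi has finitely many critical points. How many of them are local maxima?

phi separates as a function of s plus a function of t, so ∇phi=0 decouples.
∂phi/∂s = 8(s - 1)(s + 3)(s + 4) = 0 at s ∈ {-4, -3, 1}; ∂phi/∂t = -120t(t - 1)(t + 1)(t + 3) = 0 at t ∈ {-3, -1, 0, 1}.
The Hessian is diagonal: diag(phi_ss, phi_tt). Second derivatives: phi_ss(-4)=40, phi_ss(-3)=-32, phi_ss(1)=160; phi_tt(-3)=2880, phi_tt(-1)=-480, phi_tt(0)=360, phi_tt(1)=-960.
Local maxima occur where both diagonal entries negative: (-3, -1), (-3, 1). Count: 2.

2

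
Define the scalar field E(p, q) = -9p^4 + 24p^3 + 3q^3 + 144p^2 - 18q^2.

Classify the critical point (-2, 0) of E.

The mixed partial ∂²E/∂p∂q is 0, so the Hessian at any point is diag(E_pp, E_qq) = diag(36(-3p^2 + 4p + 8), 18(q - 2)).
At (-2, 0): H = diag(-432, -36).
Both eigenvalues are negative, so H is negative definite: a local maximum.

local maximum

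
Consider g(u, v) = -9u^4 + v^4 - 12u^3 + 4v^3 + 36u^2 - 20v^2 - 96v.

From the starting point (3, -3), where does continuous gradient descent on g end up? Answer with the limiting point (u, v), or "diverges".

diverges

g is separable, so gradient descent decouples: u follows -∂g/∂u, v follows -∂g/∂v.
∂g/∂u = -36u(u - 1)(u + 2); at u=3 this is -1080, so u increases.
∂g/∂v = 4(v - 3)(v + 2)(v + 4); at v=-3 this is 24, so v decreases.
The u-coordinate has no critical point in that direction and runs off to infinity.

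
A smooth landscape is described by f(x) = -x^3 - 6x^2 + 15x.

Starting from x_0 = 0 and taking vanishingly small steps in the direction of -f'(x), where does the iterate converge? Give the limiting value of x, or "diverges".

f'(x) = -3(x - 1)(x + 5), so f'(0) = 15.
Gradient descent moves in the -f' direction, i.e. x is decreasing.
The nearest critical point in that direction is x = -5, where f'' = 18 > 0 (a local minimum). The iterate converges there.

-5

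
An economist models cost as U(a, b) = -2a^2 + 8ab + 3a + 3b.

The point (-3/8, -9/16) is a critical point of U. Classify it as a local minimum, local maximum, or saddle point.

The Hessian of U is constant: H = [[-4, 8], [8, 0]].
det(H) = (-4)·0 − 8² = -64.
Since det(H) < 0, H is indefinite and the critical point is a saddle point.

saddle point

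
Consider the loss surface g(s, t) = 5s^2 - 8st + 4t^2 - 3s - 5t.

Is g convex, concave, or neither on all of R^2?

g is quadratic, so its Hessian is the constant matrix H = [[10, -8], [-8, 8]].
det(H) = 16, tr(H) = 18.
det(H) > 0 and tr(H) > 0, so H is positive definite everywhere: convex.

convex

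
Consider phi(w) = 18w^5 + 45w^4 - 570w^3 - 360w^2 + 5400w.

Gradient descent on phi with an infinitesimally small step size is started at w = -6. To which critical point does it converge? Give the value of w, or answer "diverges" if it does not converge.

diverges

phi'(w) = 90(w - 3)(w - 2)(w + 2)(w + 5), so phi'(-6) = 25920.
Gradient descent moves in the -phi' direction, i.e. w is decreasing.
There is no critical point below w=-6, and phi' keeps the same sign, so the iterate runs off to −∞.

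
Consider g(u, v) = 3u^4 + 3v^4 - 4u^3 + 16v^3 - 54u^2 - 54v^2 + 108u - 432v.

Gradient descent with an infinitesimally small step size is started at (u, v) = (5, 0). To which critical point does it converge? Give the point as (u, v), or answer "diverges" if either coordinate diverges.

(3, 3)

g is separable, so gradient descent decouples: u follows -∂g/∂u, v follows -∂g/∂v.
∂g/∂u = 12(u - 3)(u - 1)(u + 3); at u=5 this is 768, so u decreases.
∂g/∂v = 12(v - 3)(v + 3)(v + 4); at v=0 this is -432, so v increases.
u converges to its nearest critical value 3 (a local min of the u-part); v converges to 3. The iterate converges to (3, 3).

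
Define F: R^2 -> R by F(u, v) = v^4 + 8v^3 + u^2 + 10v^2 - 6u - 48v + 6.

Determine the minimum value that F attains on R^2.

-32

F(u,v) separates as P(u) + Q(v) + 6, so its minimum is min P + min Q + 6.
P'(u) = 2u - 6 vanishes at u ∈ {3}; Q'(v) = 4(v - 1)(v + 3)(v + 4) vanishes at v ∈ {-4, -3, 1}.
Local minima of P (where P''>0): P(3)=-9. Local minima of Q: Q(-4)=96, Q(1)=-29.
So the global minimum of F is P(3) + Q(1) + 6 = -9 − 29 + 6 = -32, attained at (3, 1).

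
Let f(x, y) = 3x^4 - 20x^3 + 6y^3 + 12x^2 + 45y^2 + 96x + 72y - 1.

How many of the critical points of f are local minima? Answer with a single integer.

f separates as a function of x plus a function of y, so ∇f=0 decouples.
∂f/∂x = 12(x - 4)(x - 2)(x + 1) = 0 at x ∈ {-1, 2, 4}; ∂f/∂y = 18(y + 1)(y + 4) = 0 at y ∈ {-4, -1}.
The Hessian is diagonal: diag(f_xx, f_yy). Second derivatives: f_xx(-1)=180, f_xx(2)=-72, f_xx(4)=120; f_yy(-4)=-54, f_yy(-1)=54.
Local minima occur where both diagonal entries positive: (-1, -1), (4, -1). Count: 2.

2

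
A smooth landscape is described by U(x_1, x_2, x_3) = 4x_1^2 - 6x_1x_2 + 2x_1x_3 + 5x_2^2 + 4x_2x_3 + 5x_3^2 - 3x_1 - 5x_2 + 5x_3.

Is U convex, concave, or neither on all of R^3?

convex

U is quadratic, so its Hessian is the constant matrix H = [[8, -6, 2], [-6, 10, 4], [2, 4, 10]].
Leading principal minors: 8, 44, 176.
All positive ⇒ H ≻ 0 ⇒ convex.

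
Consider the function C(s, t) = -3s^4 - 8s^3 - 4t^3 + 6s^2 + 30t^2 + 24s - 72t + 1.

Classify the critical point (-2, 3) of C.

The mixed partial ∂²C/∂s∂t is 0, so the Hessian at any point is diag(C_ss, C_tt) = diag(12(-3s^2 - 4s + 1), 12(-2t + 5)).
At (-2, 3): H = diag(-36, -12).
Both eigenvalues are negative, so H is negative definite: a local maximum.

local maximum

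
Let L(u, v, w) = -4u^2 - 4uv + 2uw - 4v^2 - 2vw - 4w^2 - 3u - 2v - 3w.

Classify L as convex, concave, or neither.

L is quadratic, so its Hessian is the constant matrix H = [[-8, -4, 2], [-4, -8, -2], [2, -2, -8]].
Leading principal minors: -8, 48, -288.
Signs alternate −, +, − ⇒ H ≺ 0 ⇒ concave.

concave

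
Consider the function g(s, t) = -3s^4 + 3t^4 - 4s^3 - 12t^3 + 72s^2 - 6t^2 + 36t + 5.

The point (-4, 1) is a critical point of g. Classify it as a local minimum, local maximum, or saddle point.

local maximum

The mixed partial ∂²g/∂s∂t is 0, so the Hessian at any point is diag(g_ss, g_tt) = diag(12(-3s^2 - 2s + 12), 12(3t^2 - 6t - 1)).
At (-4, 1): H = diag(-336, -48).
Both eigenvalues are negative, so H is negative definite: a local maximum.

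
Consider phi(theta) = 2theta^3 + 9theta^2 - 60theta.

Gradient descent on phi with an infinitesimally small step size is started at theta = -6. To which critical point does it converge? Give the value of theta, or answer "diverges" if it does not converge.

phi'(theta) = 6(theta - 2)(theta + 5), so phi'(-6) = 48.
Gradient descent moves in the -phi' direction, i.e. theta is decreasing.
There is no critical point below theta=-6, and phi' keeps the same sign, so the iterate runs off to −∞.

diverges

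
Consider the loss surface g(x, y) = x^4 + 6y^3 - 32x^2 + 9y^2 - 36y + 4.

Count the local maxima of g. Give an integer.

1

g separates as a function of x plus a function of y, so ∇g=0 decouples.
∂g/∂x = 4x(x - 4)(x + 4) = 0 at x ∈ {-4, 0, 4}; ∂g/∂y = 18(y - 1)(y + 2) = 0 at y ∈ {-2, 1}.
The Hessian is diagonal: diag(g_xx, g_yy). Second derivatives: g_xx(-4)=128, g_xx(0)=-64, g_xx(4)=128; g_yy(-2)=-54, g_yy(1)=54.
Local maxima occur where both diagonal entries negative: (0, -2). Count: 1.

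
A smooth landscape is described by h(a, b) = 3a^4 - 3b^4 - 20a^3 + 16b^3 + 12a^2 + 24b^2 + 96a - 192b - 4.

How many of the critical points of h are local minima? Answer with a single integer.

h separates as a function of a plus a function of b, so ∇h=0 decouples.
∂h/∂a = 12(a - 4)(a - 2)(a + 1) = 0 at a ∈ {-1, 2, 4}; ∂h/∂b = -12(b - 4)(b - 2)(b + 2) = 0 at b ∈ {-2, 2, 4}.
The Hessian is diagonal: diag(h_aa, h_bb). Second derivatives: h_aa(-1)=180, h_aa(2)=-72, h_aa(4)=120; h_bb(-2)=-288, h_bb(2)=96, h_bb(4)=-144.
Local minima occur where both diagonal entries positive: (-1, 2), (4, 2). Count: 2.

2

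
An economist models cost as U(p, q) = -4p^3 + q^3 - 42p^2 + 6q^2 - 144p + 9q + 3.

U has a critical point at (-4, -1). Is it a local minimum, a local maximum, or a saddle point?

local minimum

The mixed partial ∂²U/∂p∂q is 0, so the Hessian at any point is diag(U_pp, U_qq) = diag(-12(2p + 7), 6(q + 2)).
At (-4, -1): H = diag(12, 6).
Both eigenvalues are positive, so H is positive definite: a local minimum.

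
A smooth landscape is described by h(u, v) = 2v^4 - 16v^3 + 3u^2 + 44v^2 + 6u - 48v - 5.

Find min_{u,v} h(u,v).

-26

h(u,v) separates as P(u) + Q(v) − 5, so its minimum is min P + min Q − 5.
P'(u) = 6u + 6 vanishes at u ∈ {-1}; Q'(v) = 8(v - 3)(v - 2)(v - 1) vanishes at v ∈ {1, 2, 3}.
Local minima of P (where P''>0): P(-1)=-3. Local minima of Q: Q(1)=-18, Q(3)=-18.
So the global minimum of h is P(-1) + Q(1) − 5 = -3 − 18 − 5 = -26, attained at (-1, 1).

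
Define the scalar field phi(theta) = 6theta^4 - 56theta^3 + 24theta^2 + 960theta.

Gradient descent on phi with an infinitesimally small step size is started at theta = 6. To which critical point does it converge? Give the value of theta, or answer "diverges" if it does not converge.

5

phi'(theta) = 24(theta - 5)(theta - 4)(theta + 2), so phi'(6) = 384.
Gradient descent moves in the -phi' direction, i.e. theta is decreasing.
The nearest critical point in that direction is theta = 5, where phi'' = 168 > 0 (a local minimum). The iterate converges there.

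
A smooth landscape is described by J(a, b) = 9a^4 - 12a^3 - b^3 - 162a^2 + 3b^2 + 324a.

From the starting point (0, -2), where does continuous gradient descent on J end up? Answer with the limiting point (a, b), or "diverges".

J is separable, so gradient descent decouples: a follows -∂J/∂a, b follows -∂J/∂b.
∂J/∂a = 36(a - 3)(a - 1)(a + 3); at a=0 this is 324, so a decreases.
∂J/∂b = -3b(b - 2); at b=-2 this is -24, so b increases.
a converges to its nearest critical value -3 (a local min of the a-part); b converges to 0. The iterate converges to (-3, 0).

(-3, 0)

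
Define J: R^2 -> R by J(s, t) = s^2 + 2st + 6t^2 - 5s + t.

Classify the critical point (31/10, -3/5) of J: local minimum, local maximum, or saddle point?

local minimum

The Hessian of J is constant: H = [[2, 2], [2, 12]].
det(H) = 2·12 − 2² = 20.
det(H) > 0 and tr(H) = 14 > 0, so H is positive definite and the point is a local minimum.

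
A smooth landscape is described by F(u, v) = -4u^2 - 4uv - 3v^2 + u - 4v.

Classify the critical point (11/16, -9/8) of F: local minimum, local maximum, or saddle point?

local maximum

The Hessian of F is constant: H = [[-8, -4], [-4, -6]].
det(H) = (-8)·(-6) − (-4)² = 32.
det(H) > 0 and tr(H) = -14 < 0, so H is negative definite and the point is a local maximum.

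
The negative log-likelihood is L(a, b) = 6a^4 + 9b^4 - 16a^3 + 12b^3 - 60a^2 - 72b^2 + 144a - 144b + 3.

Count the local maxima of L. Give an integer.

L separates as a function of a plus a function of b, so ∇L=0 decouples.
∂L/∂a = 24(a - 3)(a - 1)(a + 2) = 0 at a ∈ {-2, 1, 3}; ∂L/∂b = 36(b - 2)(b + 1)(b + 2) = 0 at b ∈ {-2, -1, 2}.
The Hessian is diagonal: diag(L_aa, L_bb). Second derivatives: L_aa(-2)=360, L_aa(1)=-144, L_aa(3)=240; L_bb(-2)=144, L_bb(-1)=-108, L_bb(2)=432.
Local maxima occur where both diagonal entries negative: (1, -1). Count: 1.

1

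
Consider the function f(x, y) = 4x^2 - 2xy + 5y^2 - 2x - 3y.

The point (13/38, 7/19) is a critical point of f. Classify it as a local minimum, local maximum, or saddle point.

local minimum

The Hessian of f is constant: H = [[8, -2], [-2, 10]].
det(H) = 8·10 − (-2)² = 76.
det(H) > 0 and tr(H) = 18 > 0, so H is positive definite and the point is a local minimum.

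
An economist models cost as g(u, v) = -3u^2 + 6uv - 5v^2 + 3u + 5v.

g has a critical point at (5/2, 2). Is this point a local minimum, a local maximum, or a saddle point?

local maximum

The Hessian of g is constant: H = [[-6, 6], [6, -10]].
det(H) = (-6)·(-10) − 6² = 24.
det(H) > 0 and tr(H) = -16 < 0, so H is negative definite and the point is a local maximum.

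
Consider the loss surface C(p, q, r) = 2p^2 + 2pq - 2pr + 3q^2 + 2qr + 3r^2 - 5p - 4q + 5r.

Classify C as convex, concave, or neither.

C is quadratic, so its Hessian is the constant matrix H = [[4, 2, -2], [2, 6, 2], [-2, 2, 6]].
Leading principal minors: 4, 20, 64.
All positive ⇒ H ≻ 0 ⇒ convex.

convex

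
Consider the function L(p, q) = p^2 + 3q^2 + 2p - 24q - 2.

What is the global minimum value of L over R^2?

L(p,q) separates as A(p) + B(q) − 2, so its minimum is min A + min B − 2.
A'(p) = 2p + 2 vanishes at p ∈ {-1}; B'(q) = 6q - 24 vanishes at q ∈ {4}.
Local minima of A (where A''>0): A(-1)=-1. Local minima of B: B(4)=-48.
So the global minimum of L is A(-1) + B(4) − 2 = -1 − 48 − 2 = -51, attained at (-1, 4).

-51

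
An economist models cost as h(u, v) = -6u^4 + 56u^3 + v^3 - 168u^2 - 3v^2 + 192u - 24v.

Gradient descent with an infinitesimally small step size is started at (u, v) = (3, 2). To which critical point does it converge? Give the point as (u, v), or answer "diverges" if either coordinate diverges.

h is separable, so gradient descent decouples: u follows -∂h/∂u, v follows -∂h/∂v.
∂h/∂u = -24(u - 4)(u - 2)(u - 1); at u=3 this is 48, so u decreases.
∂h/∂v = 3(v - 4)(v + 2); at v=2 this is -24, so v increases.
u converges to its nearest critical value 2 (a local min of the u-part); v converges to 4. The iterate converges to (2, 4).

(2, 4)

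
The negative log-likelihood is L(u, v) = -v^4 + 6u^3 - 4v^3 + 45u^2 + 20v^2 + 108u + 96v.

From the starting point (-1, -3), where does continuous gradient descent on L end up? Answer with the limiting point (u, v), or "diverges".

(-2, -2)

L is separable, so gradient descent decouples: u follows -∂L/∂u, v follows -∂L/∂v.
∂L/∂u = 18(u + 2)(u + 3); at u=-1 this is 36, so u decreases.
∂L/∂v = -4(v - 3)(v + 2)(v + 4); at v=-3 this is -24, so v increases.
u converges to its nearest critical value -2 (a local min of the u-part); v converges to -2. The iterate converges to (-2, -2).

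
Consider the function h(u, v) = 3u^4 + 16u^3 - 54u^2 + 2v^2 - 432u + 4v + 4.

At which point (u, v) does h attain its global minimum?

(3, -1)

h(u,v) separates as P(u) + Q(v) + 4, so its minimum is min P + min Q + 4.
P'(u) = 12(u - 3)(u + 3)(u + 4) vanishes at u ∈ {-4, -3, 3}; Q'(v) = 4v + 4 vanishes at v ∈ {-1}.
Local minima of P (where P''>0): P(-4)=608, P(3)=-1107. Local minima of Q: Q(-1)=-2.
So the global minimum of h is P(3) + Q(-1) + 4 = -1107 − 2 + 4 = -1105, attained at (3, -1).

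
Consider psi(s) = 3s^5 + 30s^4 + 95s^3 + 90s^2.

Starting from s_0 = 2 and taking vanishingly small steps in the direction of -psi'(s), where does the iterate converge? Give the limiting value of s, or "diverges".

psi'(s) = 15s(s + 1)(s + 3)(s + 4), so psi'(2) = 2700.
Gradient descent moves in the -psi' direction, i.e. s is decreasing.
The nearest critical point in that direction is s = 0, where psi'' = 180 > 0 (a local minimum). The iterate converges there.

0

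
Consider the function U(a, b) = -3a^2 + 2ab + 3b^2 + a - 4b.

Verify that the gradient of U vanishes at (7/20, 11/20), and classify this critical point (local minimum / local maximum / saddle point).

∇U = (-6a + 2b + 1, 2a + 6b - 4); substituting (7/20, 11/20) gives ∇U = (0, 0), so (7/20, 11/20) is indeed a critical point.
The Hessian of U is constant: H = [[-6, 2], [2, 6]].
det(H) = (-6)·6 − 2² = -40.
Since det(H) < 0, H is indefinite and the critical point is a saddle point.

saddle point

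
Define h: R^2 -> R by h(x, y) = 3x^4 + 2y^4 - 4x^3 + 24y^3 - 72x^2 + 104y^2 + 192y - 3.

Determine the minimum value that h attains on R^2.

h(x,y) separates as P(x) + Q(y) − 3, so its minimum is min P + min Q − 3.
P'(x) = 12x(x - 4)(x + 3) vanishes at x ∈ {-3, 0, 4}; Q'(y) = 8(y + 2)(y + 3)(y + 4) vanishes at y ∈ {-4, -3, -2}.
Local minima of P (where P''>0): P(-3)=-297, P(4)=-640. Local minima of Q: Q(-4)=-128, Q(-2)=-128.
So the global minimum of h is P(4) + Q(-4) − 3 = -640 − 128 − 3 = -771, attained at (4, -4).

-771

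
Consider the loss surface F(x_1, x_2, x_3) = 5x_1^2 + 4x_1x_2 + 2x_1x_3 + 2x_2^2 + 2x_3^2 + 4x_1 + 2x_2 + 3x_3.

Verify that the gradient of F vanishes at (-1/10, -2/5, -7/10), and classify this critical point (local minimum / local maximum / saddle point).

local minimum

∇F = (10x_1 + 4x_2 + 2x_3 + 4, 4x_1 + 4x_2 + 2, 2x_1 + 4x_3 + 3); substituting (-1/10, -2/5, -7/10) gives ∇F = (0, 0, 0), so (-1/10, -2/5, -7/10) is indeed a critical point.
The Hessian is constant: H = [[10, 4, 2], [4, 4, 0], [2, 0, 4]].
Leading principal minors: Δ₁ = 10, Δ₂ = 24, Δ₃ = 80.
All leading minors are positive, so H is positive definite: a local minimum.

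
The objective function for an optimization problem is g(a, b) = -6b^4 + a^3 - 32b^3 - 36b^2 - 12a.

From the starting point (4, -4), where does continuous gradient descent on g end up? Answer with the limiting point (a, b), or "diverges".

g is separable, so gradient descent decouples: a follows -∂g/∂a, b follows -∂g/∂b.
∂g/∂a = 3(a - 2)(a + 2); at a=4 this is 36, so a decreases.
∂g/∂b = -24b(b + 1)(b + 3); at b=-4 this is 288, so b decreases.
The b-coordinate has no critical point in that direction and runs off to infinity.

diverges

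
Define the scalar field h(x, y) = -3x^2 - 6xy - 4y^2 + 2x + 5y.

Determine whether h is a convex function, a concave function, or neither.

h is quadratic, so its Hessian is the constant matrix H = [[-6, -6], [-6, -8]].
det(H) = 12, tr(H) = -14.
det(H) > 0 and tr(H) < 0, so H is negative definite everywhere: concave.

concave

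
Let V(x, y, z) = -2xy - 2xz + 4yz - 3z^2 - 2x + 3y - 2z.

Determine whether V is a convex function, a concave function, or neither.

V is quadratic, so its Hessian is the constant matrix H = [[0, -2, -2], [-2, 0, 4], [-2, 4, -6]].
Leading principal minors: 0, -4, 56.
Neither pattern holds ⇒ H is indefinite ⇒ neither convex nor concave.

neither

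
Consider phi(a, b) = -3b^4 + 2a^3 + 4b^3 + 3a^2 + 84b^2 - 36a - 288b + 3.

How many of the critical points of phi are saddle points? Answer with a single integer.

phi separates as a function of a plus a function of b, so ∇phi=0 decouples.
∂phi/∂a = 6(a - 2)(a + 3) = 0 at a ∈ {-3, 2}; ∂phi/∂b = -12(b - 3)(b - 2)(b + 4) = 0 at b ∈ {-4, 2, 3}.
The Hessian is diagonal: diag(phi_aa, phi_bb). Second derivatives: phi_aa(-3)=-30, phi_aa(2)=30; phi_bb(-4)=-504, phi_bb(2)=72, phi_bb(3)=-84.
Saddle points occur where the two diagonal entries have opposite signs: (-3, 2), (2, -4), (2, 3). Count: 3.

3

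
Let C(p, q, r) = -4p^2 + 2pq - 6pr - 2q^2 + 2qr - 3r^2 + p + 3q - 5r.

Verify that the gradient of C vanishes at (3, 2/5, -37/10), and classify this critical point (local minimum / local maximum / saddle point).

∇C = (-8p + 2q - 6r + 1, 2p - 4q + 2r + 3, -6p + 2q - 6r - 5); substituting (3, 2/5, -37/10) gives ∇C = (0, 0, 0), so (3, 2/5, -37/10) is indeed a critical point.
The Hessian is constant: H = [[-8, 2, -6], [2, -4, 2], [-6, 2, -6]].
Leading principal minors: Δ₁ = -8, Δ₂ = 28, Δ₃ = -40.
The minors alternate sign starting negative (−, +, −), so H is negative definite: a local maximum.

local maximum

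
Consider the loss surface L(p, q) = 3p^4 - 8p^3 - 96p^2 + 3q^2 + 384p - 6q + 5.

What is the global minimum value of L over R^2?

L(p,q) separates as A(p) + B(q) + 5, so its minimum is min A + min B + 5.
A'(p) = 12(p - 4)(p - 2)(p + 4) vanishes at p ∈ {-4, 2, 4}; B'(q) = 6q - 6 vanishes at q ∈ {1}.
Local minima of A (where A''>0): A(-4)=-1792, A(4)=256. Local minima of B: B(1)=-3.
So the global minimum of L is A(-4) + B(1) + 5 = -1792 − 3 + 5 = -1790, attained at (-4, 1).

-1790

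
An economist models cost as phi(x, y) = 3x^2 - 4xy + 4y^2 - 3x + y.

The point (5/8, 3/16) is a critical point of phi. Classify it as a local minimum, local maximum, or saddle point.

local minimum

The Hessian of phi is constant: H = [[6, -4], [-4, 8]].
det(H) = 6·8 − (-4)² = 32.
det(H) > 0 and tr(H) = 14 > 0, so H is positive definite and the point is a local minimum.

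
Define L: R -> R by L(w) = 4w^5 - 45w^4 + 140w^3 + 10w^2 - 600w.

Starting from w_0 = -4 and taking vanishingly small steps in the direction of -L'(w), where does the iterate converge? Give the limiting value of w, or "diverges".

diverges

L'(w) = 20(w - 5)(w - 3)(w - 2)(w + 1), so L'(-4) = 22680.
Gradient descent moves in the -L' direction, i.e. w is decreasing.
There is no critical point below w=-4, and L' keeps the same sign, so the iterate runs off to −∞.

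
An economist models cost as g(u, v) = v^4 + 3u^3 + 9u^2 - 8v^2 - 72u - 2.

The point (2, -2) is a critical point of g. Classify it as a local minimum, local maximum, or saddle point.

local minimum

The mixed partial ∂²g/∂u∂v is 0, so the Hessian at any point is diag(g_uu, g_vv) = diag(18(u + 1), 4(3v^2 - 4)).
At (2, -2): H = diag(54, 32).
Both eigenvalues are positive, so H is positive definite: a local minimum.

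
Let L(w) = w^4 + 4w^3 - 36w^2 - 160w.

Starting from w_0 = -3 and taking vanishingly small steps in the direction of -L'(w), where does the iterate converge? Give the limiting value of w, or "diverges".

L'(w) = 4(w - 4)(w + 2)(w + 5), so L'(-3) = 56.
Gradient descent moves in the -L' direction, i.e. w is decreasing.
The nearest critical point in that direction is w = -5, where L'' = 108 > 0 (a local minimum). The iterate converges there.

-5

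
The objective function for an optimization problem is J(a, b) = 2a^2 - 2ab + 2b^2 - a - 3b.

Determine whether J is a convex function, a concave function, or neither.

J is quadratic, so its Hessian is the constant matrix H = [[4, -2], [-2, 4]].
det(H) = 12, tr(H) = 8.
det(H) > 0 and tr(H) > 0, so H is positive definite everywhere: convex.

convex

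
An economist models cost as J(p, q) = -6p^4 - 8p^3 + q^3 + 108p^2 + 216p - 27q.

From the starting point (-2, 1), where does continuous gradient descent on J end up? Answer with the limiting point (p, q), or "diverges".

(-1, 3)

J is separable, so gradient descent decouples: p follows -∂J/∂p, q follows -∂J/∂q.
∂J/∂p = -24(p - 3)(p + 1)(p + 3); at p=-2 this is -120, so p increases.
∂J/∂q = 3(q - 3)(q + 3); at q=1 this is -24, so q increases.
p converges to its nearest critical value -1 (a local min of the p-part); q converges to 3. The iterate converges to (-1, 3).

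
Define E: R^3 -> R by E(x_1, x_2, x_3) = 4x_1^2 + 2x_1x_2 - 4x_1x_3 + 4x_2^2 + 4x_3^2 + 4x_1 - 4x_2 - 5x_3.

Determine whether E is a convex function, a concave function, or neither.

convex

E is quadratic, so its Hessian is the constant matrix H = [[8, 2, -4], [2, 8, 0], [-4, 0, 8]].
Leading principal minors: 8, 60, 352.
All positive ⇒ H ≻ 0 ⇒ convex.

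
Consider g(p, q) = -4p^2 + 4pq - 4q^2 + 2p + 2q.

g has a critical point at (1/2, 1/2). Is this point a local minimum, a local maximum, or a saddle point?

local maximum

The Hessian of g is constant: H = [[-8, 4], [4, -8]].
det(H) = (-8)·(-8) − 4² = 48.
det(H) > 0 and tr(H) = -16 < 0, so H is negative definite and the point is a local maximum.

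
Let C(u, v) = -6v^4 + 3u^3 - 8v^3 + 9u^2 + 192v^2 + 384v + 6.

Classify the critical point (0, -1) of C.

The mixed partial ∂²C/∂u∂v is 0, so the Hessian at any point is diag(C_uu, C_vv) = diag(18(u + 1), 24(-3v^2 - 2v + 16)).
At (0, -1): H = diag(18, 360).
Both eigenvalues are positive, so H is positive definite: a local minimum.

local minimum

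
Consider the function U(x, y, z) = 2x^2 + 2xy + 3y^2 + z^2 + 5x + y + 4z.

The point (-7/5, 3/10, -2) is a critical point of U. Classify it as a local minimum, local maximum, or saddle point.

local minimum

The Hessian is constant: H = [[4, 2, 0], [2, 6, 0], [0, 0, 2]].
Leading principal minors: Δ₁ = 4, Δ₂ = 20, Δ₃ = 40.
All leading minors are positive, so H is positive definite: a local minimum.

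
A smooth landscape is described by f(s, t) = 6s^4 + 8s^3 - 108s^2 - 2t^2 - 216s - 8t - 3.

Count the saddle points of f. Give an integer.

f separates as a function of s plus a function of t, so ∇f=0 decouples.
∂f/∂s = 24(s - 3)(s + 1)(s + 3) = 0 at s ∈ {-3, -1, 3}; ∂f/∂t = -4(t + 2) = 0 at t ∈ {-2}.
The Hessian is diagonal: diag(f_ss, f_tt). Second derivatives: f_ss(-3)=288, f_ss(-1)=-192, f_ss(3)=576; f_tt(-2)=-4.
Saddle points occur where the two diagonal entries have opposite signs: (-3, -2), (3, -2). Count: 2.

2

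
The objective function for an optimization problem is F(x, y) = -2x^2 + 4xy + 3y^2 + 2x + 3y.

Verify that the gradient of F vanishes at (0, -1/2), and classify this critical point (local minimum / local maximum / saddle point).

saddle point

∇F = (-4x + 4y + 2, 4x + 6y + 3); substituting (0, -1/2) gives ∇F = (0, 0), so (0, -1/2) is indeed a critical point.
The Hessian of F is constant: H = [[-4, 4], [4, 6]].
det(H) = (-4)·6 − 4² = -40.
Since det(H) < 0, H is indefinite and the critical point is a saddle point.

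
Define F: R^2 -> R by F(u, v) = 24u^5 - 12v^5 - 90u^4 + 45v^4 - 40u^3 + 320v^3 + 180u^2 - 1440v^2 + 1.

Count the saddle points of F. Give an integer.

8

F separates as a function of u plus a function of v, so ∇F=0 decouples.
∂F/∂u = 120u(u - 3)(u - 1)(u + 1) = 0 at u ∈ {-1, 0, 1, 3}; ∂F/∂v = -60v(v - 4)(v - 3)(v + 4) = 0 at v ∈ {-4, 0, 3, 4}.
The Hessian is diagonal: diag(F_uu, F_vv). Second derivatives: F_uu(-1)=-960, F_uu(0)=360, F_uu(1)=-480, F_uu(3)=2880; F_vv(-4)=13440, F_vv(0)=-2880, F_vv(3)=1260, F_vv(4)=-1920.
Saddle points occur where the two diagonal entries have opposite signs: (-1, -4), (-1, 3), (0, 0), (0, 4), (1, -4), (1, 3), (3, 0), (3, 4). Count: 8.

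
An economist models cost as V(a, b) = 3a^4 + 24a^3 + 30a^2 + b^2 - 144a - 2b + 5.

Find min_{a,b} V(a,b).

-83

V(a,b) separates as P(a) + Q(b) + 5, so its minimum is min P + min Q + 5.
P'(a) = 12(a - 1)(a + 3)(a + 4) vanishes at a ∈ {-4, -3, 1}; Q'(b) = 2b - 2 vanishes at b ∈ {1}.
Local minima of P (where P''>0): P(-4)=288, P(1)=-87. Local minima of Q: Q(1)=-1.
So the global minimum of V is P(1) + Q(1) + 5 = -87 − 1 + 5 = -83, attained at (1, 1).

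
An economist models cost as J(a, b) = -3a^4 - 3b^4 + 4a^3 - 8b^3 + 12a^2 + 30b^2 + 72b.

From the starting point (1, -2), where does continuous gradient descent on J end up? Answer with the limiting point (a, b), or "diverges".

(0, -1)

J is separable, so gradient descent decouples: a follows -∂J/∂a, b follows -∂J/∂b.
∂J/∂a = -12a(a - 2)(a + 1); at a=1 this is 24, so a decreases.
∂J/∂b = -12(b - 2)(b + 1)(b + 3); at b=-2 this is -48, so b increases.
a converges to its nearest critical value 0 (a local min of the a-part); b converges to -1. The iterate converges to (0, -1).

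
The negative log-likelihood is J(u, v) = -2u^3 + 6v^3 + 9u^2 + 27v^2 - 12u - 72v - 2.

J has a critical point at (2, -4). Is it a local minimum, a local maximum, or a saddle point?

local maximum

The mixed partial ∂²J/∂u∂v is 0, so the Hessian at any point is diag(J_uu, J_vv) = diag(6(-2u + 3), 18(2v + 3)).
At (2, -4): H = diag(-6, -90).
Both eigenvalues are negative, so H is negative definite: a local maximum.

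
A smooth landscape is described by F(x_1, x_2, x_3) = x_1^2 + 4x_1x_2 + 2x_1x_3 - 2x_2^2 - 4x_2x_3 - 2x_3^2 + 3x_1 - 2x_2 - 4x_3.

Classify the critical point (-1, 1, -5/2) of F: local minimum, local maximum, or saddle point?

saddle point

The Hessian is constant: H = [[2, 4, 2], [4, -4, -4], [2, -4, -4]].
Leading principal minors: Δ₁ = 2, Δ₂ = -24, Δ₃ = 16.
The minors fit neither the all-positive nor the alternating-sign pattern, so H is indefinite: a saddle point.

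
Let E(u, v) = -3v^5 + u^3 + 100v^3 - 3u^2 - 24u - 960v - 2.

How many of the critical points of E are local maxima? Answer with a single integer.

E separates as a function of u plus a function of v, so ∇E=0 decouples.
∂E/∂u = 3(u - 4)(u + 2) = 0 at u ∈ {-2, 4}; ∂E/∂v = -15(v - 4)(v - 2)(v + 2)(v + 4) = 0 at v ∈ {-4, -2, 2, 4}.
The Hessian is diagonal: diag(E_uu, E_vv). Second derivatives: E_uu(-2)=-18, E_uu(4)=18; E_vv(-4)=1440, E_vv(-2)=-720, E_vv(2)=720, E_vv(4)=-1440.
Local maxima occur where both diagonal entries negative: (-2, -2), (-2, 4). Count: 2.

2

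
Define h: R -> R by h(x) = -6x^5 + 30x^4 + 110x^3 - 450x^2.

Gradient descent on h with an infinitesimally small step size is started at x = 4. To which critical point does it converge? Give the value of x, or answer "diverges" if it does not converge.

2

h'(x) = -30x(x - 5)(x - 2)(x + 3), so h'(4) = 1680.
Gradient descent moves in the -h' direction, i.e. x is decreasing.
The nearest critical point in that direction is x = 2, where h'' = 900 > 0 (a local minimum). The iterate converges there.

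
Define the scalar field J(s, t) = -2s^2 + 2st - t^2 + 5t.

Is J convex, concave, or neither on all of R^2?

J is quadratic, so its Hessian is the constant matrix H = [[-4, 2], [2, -2]].
det(H) = 4, tr(H) = -6.
det(H) > 0 and tr(H) < 0, so H is negative definite everywhere: concave.

concave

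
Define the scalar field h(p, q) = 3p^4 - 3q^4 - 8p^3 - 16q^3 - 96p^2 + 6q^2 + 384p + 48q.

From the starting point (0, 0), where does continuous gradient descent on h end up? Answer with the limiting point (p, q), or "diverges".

h is separable, so gradient descent decouples: p follows -∂h/∂p, q follows -∂h/∂q.
∂h/∂p = 12(p - 4)(p - 2)(p + 4); at p=0 this is 384, so p decreases.
∂h/∂q = -12(q - 1)(q + 1)(q + 4); at q=0 this is 48, so q decreases.
p converges to its nearest critical value -4 (a local min of the p-part); q converges to -1. The iterate converges to (-4, -1).

(-4, -1)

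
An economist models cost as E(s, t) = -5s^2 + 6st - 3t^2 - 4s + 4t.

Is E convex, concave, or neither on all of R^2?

concave

E is quadratic, so its Hessian is the constant matrix H = [[-10, 6], [6, -6]].
det(H) = 24, tr(H) = -16.
det(H) > 0 and tr(H) < 0, so H is negative definite everywhere: concave.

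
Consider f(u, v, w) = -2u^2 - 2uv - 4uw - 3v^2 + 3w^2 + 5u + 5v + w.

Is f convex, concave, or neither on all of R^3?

neither

f is quadratic, so its Hessian is the constant matrix H = [[-4, -2, -4], [-2, -6, 0], [-4, 0, 6]].
Leading principal minors: -4, 20, 216.
Neither pattern holds ⇒ H is indefinite ⇒ neither convex nor concave.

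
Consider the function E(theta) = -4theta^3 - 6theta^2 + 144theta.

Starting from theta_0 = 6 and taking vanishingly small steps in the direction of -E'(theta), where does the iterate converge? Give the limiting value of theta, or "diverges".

E'(theta) = -12(theta - 3)(theta + 4), so E'(6) = -360.
Gradient descent moves in the -E' direction, i.e. theta is increasing.
There is no critical point above theta=6, and E' keeps the same sign, so the iterate runs off to +∞.

diverges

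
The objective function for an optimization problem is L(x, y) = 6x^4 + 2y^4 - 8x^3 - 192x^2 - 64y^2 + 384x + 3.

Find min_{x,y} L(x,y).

L(x,y) separates as P(x) + Q(y) + 3, so its minimum is min P + min Q + 3.
P'(x) = 24(x - 4)(x - 1)(x + 4) vanishes at x ∈ {-4, 1, 4}; Q'(y) = 8y(y - 4)(y + 4) vanishes at y ∈ {-4, 0, 4}.
Local minima of P (where P''>0): P(-4)=-2560, P(4)=-512. Local minima of Q: Q(-4)=-512, Q(4)=-512.
So the global minimum of L is P(-4) + Q(-4) + 3 = -2560 − 512 + 3 = -3069, attained at (-4, -4).

-3069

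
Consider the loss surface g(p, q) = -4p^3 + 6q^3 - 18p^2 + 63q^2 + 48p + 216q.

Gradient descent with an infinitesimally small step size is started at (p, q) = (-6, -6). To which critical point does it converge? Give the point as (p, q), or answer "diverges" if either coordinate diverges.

diverges

g is separable, so gradient descent decouples: p follows -∂g/∂p, q follows -∂g/∂q.
∂g/∂p = -12(p - 1)(p + 4); at p=-6 this is -168, so p increases.
∂g/∂q = 18(q + 3)(q + 4); at q=-6 this is 108, so q decreases.
The q-coordinate has no critical point in that direction and runs off to infinity.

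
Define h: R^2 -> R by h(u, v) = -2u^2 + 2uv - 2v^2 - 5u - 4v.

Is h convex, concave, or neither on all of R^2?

concave

h is quadratic, so its Hessian is the constant matrix H = [[-4, 2], [2, -4]].
det(H) = 12, tr(H) = -8.
det(H) > 0 and tr(H) < 0, so H is negative definite everywhere: concave.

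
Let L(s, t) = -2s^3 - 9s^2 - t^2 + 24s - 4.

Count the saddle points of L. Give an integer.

1

L separates as a function of s plus a function of t, so ∇L=0 decouples.
∂L/∂s = -6(s - 1)(s + 4) = 0 at s ∈ {-4, 1}; ∂L/∂t = -2t = 0 at t ∈ {0}.
The Hessian is diagonal: diag(L_ss, L_tt). Second derivatives: L_ss(-4)=30, L_ss(1)=-30; L_tt(0)=-2.
Saddle points occur where the two diagonal entries have opposite signs: (-4, 0). Count: 1.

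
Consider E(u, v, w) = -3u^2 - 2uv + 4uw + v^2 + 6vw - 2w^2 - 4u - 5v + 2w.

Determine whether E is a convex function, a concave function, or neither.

neither

E is quadratic, so its Hessian is the constant matrix H = [[-6, -2, 4], [-2, 2, 6], [4, 6, -4]].
Leading principal minors: -6, -16, 152.
Neither pattern holds ⇒ H is indefinite ⇒ neither convex nor concave.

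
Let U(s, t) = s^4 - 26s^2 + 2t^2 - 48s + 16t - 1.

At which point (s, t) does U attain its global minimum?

(4, -4)

U(s,t) separates as P(s) + Q(t) − 1, so its minimum is min P + min Q − 1.
P'(s) = 4(s - 4)(s + 1)(s + 3) vanishes at s ∈ {-3, -1, 4}; Q'(t) = 4(t + 4) vanishes at t ∈ {-4}.
Local minima of P (where P''>0): P(-3)=-9, P(4)=-352. Local minima of Q: Q(-4)=-32.
So the global minimum of U is P(4) + Q(-4) − 1 = -352 − 32 − 1 = -385, attained at (4, -4).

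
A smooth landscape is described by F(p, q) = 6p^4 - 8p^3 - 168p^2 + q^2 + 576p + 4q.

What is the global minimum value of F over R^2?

F(p,q) separates as A(p) + B(q), so its minimum is min A + min B.
A'(p) = 24(p - 3)(p - 2)(p + 4) vanishes at p ∈ {-4, 2, 3}; B'(q) = 2q + 4 vanishes at q ∈ {-2}.
Local minima of A (where A''>0): A(-4)=-2944, A(3)=486. Local minima of B: B(-2)=-4.
So the global minimum of F is A(-4) + B(-2) = -2944 − 4 = -2948, attained at (-4, -2).

-2948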